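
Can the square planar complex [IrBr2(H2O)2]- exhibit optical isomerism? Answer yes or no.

no

In a square planar complex each vertex has one trans partner and two cis neighbours.
The distinct arrangements are (2 in all): Br cis; Br trans.
Each arrangement has an internal mirror plane or centre of symmetry, so none is chiral.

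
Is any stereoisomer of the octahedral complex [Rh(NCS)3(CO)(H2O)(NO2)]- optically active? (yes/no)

yes

The six octahedral sites form three mutually perpendicular trans pairs.
There are 4 geometric isomers: NCS mer (3 arrangements); NCS fac (chiral).
One of these lacks any improper symmetry element and so occurs as an enantiomeric pair, giving 4 + 1 = 5 stereoisomers in total.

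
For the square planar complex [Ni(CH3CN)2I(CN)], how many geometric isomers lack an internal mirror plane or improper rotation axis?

0

In a square planar complex each vertex has one trans partner and two cis neighbours.
Working through the distinct placements yields 2 geometric isomers: CH3CN cis; CH3CN trans.
Each arrangement has an internal mirror plane or centre of symmetry, so none is chiral.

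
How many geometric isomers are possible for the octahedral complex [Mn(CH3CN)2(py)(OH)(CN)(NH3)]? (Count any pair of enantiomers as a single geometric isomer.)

9

Systematic enumeration (placing each ligand type in turn and discarding arrangements equivalent by rotation or reflection) gives 9 geometric isomers.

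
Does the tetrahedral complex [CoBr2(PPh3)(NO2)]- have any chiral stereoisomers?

no

All four vertices of a tetrahedron are equivalent and mutually adjacent, so cis/trans isomerism cannot arise.
Only one geometric arrangement is possible.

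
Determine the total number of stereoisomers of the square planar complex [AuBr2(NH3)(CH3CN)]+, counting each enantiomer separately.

Systematic placement gives 2 geometric isomers: Br cis; Br trans.
Each arrangement has an internal mirror plane or centre of symmetry, so none is chiral.

2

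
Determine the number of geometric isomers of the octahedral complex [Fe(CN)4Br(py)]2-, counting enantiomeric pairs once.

In an octahedral complex each vertex has one trans partner and four cis neighbours.
Working through the distinct placements yields 2 geometric isomers: Br and py mutually cis; Br and py mutually trans.

2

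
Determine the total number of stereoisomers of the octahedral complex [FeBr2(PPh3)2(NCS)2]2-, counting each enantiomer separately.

Systematic placement gives 5 geometric isomers: Br trans, PPh3 trans, NCS trans; Br trans, PPh3 cis, NCS cis; Br cis, PPh3 trans, NCS cis; Br cis, PPh3 cis, NCS cis (chiral); Br cis, PPh3 cis, NCS trans.
One of these lacks any improper symmetry element and so occurs as an enantiomeric pair, giving 5 + 1 = 6 stereoisomers in total.

6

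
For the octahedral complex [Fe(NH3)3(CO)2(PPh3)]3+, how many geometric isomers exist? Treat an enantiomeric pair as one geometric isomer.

3

Working through the distinct placements yields 3 geometric isomers: NH3 mer, CO trans; NH3 fac, CO cis; NH3 mer, CO cis.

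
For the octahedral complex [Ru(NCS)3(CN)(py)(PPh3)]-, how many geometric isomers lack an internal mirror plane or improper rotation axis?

In an octahedral complex each vertex has one trans partner and four cis neighbours.
The distinct arrangements are (4 in all): NCS mer (3 arrangements); NCS fac (chiral).
One of these lacks any improper symmetry element and so occurs as an enantiomeric pair, giving 4 + 1 = 5 stereoisomers in total.

1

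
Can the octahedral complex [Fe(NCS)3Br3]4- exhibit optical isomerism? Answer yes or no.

no

An octahedron has six vertices in three trans pairs; every non-trans pair is cis.
Systematic placement gives 2 geometric isomers: NCS mer; NCS fac.
Each arrangement has an internal mirror plane or centre of symmetry, so none is chiral.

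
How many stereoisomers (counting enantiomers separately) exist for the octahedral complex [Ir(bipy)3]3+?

2

In an octahedral complex each vertex has one trans partner and four cis neighbours.
Each bipy is bidentate and must span two cis positions.
Only one geometric arrangement is possible; it has no improper symmetry element, so it exists as a pair of enantiomers (2 stereoisomers).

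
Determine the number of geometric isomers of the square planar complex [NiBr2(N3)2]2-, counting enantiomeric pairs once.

In a square planar complex each vertex has one trans partner and two cis neighbours.
There are 2 geometric isomers: Br cis; Br trans.

2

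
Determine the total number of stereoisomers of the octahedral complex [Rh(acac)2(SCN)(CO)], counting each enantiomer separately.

The six octahedral sites form three mutually perpendicular trans pairs.
Each acac is bidentate and must span two cis positions.
There are 2 geometric isomers: SCN and CO mutually trans; SCN and CO mutually cis (chiral).
One of these lacks any improper symmetry element and so occurs as an enantiomeric pair, giving 2 + 1 = 3 stereoisomers in total.

3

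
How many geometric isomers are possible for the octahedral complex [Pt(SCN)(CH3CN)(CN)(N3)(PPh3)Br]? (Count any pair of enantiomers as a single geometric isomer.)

15

Placing the ligands in turn and identifying arrangements related by rotation or reflection leaves 15 distinct geometric isomers.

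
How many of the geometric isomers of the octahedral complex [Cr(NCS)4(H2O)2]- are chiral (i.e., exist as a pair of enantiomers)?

An octahedron has six vertices in three trans pairs; every non-trans pair is cis.
The distinct arrangements are (2 in all): H2O trans; H2O cis.
Each arrangement has an internal mirror plane or centre of symmetry, so none is chiral.

0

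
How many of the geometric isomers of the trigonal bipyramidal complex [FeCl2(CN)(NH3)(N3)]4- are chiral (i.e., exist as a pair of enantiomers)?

A trigonal bipyramid has two axial and three equatorial sites, which are chemically inequivalent.
Exhaustive case analysis gives 7 geometric isomers.
Of these, 3 lack any improper symmetry element and so occur as enantiomeric pairs, giving 7 + 3 = 10 stereoisomers in total.

3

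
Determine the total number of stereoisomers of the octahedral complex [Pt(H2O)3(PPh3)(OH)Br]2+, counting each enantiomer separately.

5

In an octahedral complex each vertex has one trans partner and four cis neighbours.
There are 4 geometric isomers: H2O mer (3 arrangements); H2O fac (chiral).
One of these lacks any improper symmetry element and so occurs as an enantiomeric pair, giving 4 + 1 = 5 stereoisomers in total.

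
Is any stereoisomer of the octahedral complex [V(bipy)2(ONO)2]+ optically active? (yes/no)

Each bipy is bidentate and must span two cis positions.
Working through the distinct placements yields 2 geometric isomers: ONO trans; ONO cis (chiral).
One of these lacks any improper symmetry element and so occurs as an enantiomeric pair, giving 2 + 1 = 3 stereoisomers in total.

yes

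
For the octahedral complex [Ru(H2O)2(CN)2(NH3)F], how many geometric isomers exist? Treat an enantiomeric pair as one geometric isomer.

An octahedron has six vertices in three trans pairs; every non-trans pair is cis.
Systematic placement gives 6 geometric isomers: H2O cis, CN trans; H2O trans, CN trans; H2O cis, CN cis (3 arrangements, 2 chiral); H2O trans, CN cis.

6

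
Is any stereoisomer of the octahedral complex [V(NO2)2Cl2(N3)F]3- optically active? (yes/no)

yes

In an octahedral complex each vertex has one trans partner and four cis neighbours.
There are 6 geometric isomers: NO2 trans, Cl trans; NO2 cis, Cl trans; NO2 trans, Cl cis; NO2 cis, Cl cis (3 arrangements, 2 chiral).
Of these, 2 lack any improper symmetry element and so occur as enantiomeric pairs, giving 6 + 2 = 8 stereoisomers in total.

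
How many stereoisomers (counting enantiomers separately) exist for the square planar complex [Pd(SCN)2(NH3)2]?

In a square planar complex each vertex has one trans partner and two cis neighbours.
Systematic placement gives 2 geometric isomers: SCN cis; SCN trans.
Each arrangement has an internal mirror plane or centre of symmetry, so none is chiral.

2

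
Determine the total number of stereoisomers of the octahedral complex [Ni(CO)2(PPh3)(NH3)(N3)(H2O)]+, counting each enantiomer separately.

Exhaustive case analysis gives 9 geometric isomers.
Of these, 6 lack any improper symmetry element and so occur as enantiomeric pairs, giving 9 + 6 = 15 stereoisomers in total.

15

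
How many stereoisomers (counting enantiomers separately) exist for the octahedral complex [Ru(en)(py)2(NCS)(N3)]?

6

Each en is bidentate and must span two cis positions.
There are 4 geometric isomers: py cis (3 arrangements, 2 chiral); py trans.
Of these, 2 lack any improper symmetry element and so occur as enantiomeric pairs, giving 4 + 2 = 6 stereoisomers in total.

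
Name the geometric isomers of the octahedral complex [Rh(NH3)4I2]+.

cis and trans

There are 2 geometric isomers: I trans; I cis.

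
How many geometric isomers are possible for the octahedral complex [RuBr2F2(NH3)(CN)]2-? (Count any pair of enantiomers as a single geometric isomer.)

6

The six octahedral sites form three mutually perpendicular trans pairs.
Working through the distinct placements yields 6 geometric isomers: Br trans, F cis; Br trans, F trans; Br cis, F cis (3 arrangements, 2 chiral); Br cis, F trans.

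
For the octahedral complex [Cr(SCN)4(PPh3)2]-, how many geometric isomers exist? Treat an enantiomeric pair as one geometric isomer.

The distinct arrangements are (2 in all): PPh3 trans; PPh3 cis.

2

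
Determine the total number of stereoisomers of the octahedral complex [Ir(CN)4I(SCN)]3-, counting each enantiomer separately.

2

The distinct arrangements are (2 in all): I and SCN mutually trans; I and SCN mutually cis.
Each arrangement has an internal mirror plane or centre of symmetry, so none is chiral.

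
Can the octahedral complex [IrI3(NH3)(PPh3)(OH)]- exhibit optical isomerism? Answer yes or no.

Working through the distinct placements yields 4 geometric isomers: I mer (3 arrangements); I fac (chiral).
One of these lacks any improper symmetry element and so occurs as an enantiomeric pair, giving 4 + 1 = 5 stereoisomers in total.

yes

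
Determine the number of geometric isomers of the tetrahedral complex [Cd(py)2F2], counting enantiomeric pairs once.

1

In a tetrahedral complex all four positions are equivalent and every pair of ligands is adjacent — there is no cis/trans distinction.
Only one geometric arrangement is possible.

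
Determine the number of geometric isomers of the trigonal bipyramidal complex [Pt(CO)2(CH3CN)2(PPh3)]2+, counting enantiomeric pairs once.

In a trigonal bipyramid the two axial positions differ from the three equatorial ones.
Placing the ligands in turn and identifying arrangements related by rotation or reflection leaves 5 distinct geometric isomers.

5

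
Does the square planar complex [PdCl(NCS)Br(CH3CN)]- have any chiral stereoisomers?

A square has two trans pairs of vertices; adjacent vertices are cis.
There are 3 geometric isomers: (Br/Cl trans, CH3CN/NCS trans); (Br/NCS trans, CH3CN/Cl trans); (Br/CH3CN trans, Cl/NCS trans).
Each arrangement has an internal mirror plane or centre of symmetry, so none is chiral.

no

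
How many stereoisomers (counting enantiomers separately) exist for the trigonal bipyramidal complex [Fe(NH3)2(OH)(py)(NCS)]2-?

A trigonal bipyramid has two axial and three equatorial sites, which are chemically inequivalent.
Placing the ligands in turn and identifying arrangements related by rotation or reflection leaves 7 distinct geometric isomers.
Of these, 3 lack any improper symmetry element and so occur as enantiomeric pairs, giving 7 + 3 = 10 stereoisomers in total.

10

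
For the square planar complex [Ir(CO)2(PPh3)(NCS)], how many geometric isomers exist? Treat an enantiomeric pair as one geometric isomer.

There are 2 geometric isomers: CO cis; CO trans.

2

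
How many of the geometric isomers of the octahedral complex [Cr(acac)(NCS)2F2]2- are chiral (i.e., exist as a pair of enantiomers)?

1

In an octahedral complex each vertex has one trans partner and four cis neighbours.
Each acac is bidentate and must span two cis positions.
The distinct arrangements are (3 in all): NCS cis, F trans; NCS cis, F cis (chiral); NCS trans, F cis.
One of these lacks any improper symmetry element and so occurs as an enantiomeric pair, giving 3 + 1 = 4 stereoisomers in total.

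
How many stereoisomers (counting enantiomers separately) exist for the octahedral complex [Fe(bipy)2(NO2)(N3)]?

In an octahedral complex each vertex has one trans partner and four cis neighbours.
Each bipy is bidentate and must span two cis positions.
The distinct arrangements are (2 in all): NO2 and N3 mutually trans; NO2 and N3 mutually cis (chiral).
One of these lacks any improper symmetry element and so occurs as an enantiomeric pair, giving 2 + 1 = 3 stereoisomers in total.

3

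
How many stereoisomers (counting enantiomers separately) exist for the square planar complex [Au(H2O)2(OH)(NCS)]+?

2

A square has two trans pairs of vertices; adjacent vertices are cis.
The distinct arrangements are (2 in all): H2O cis; H2O trans.
Each arrangement has an internal mirror plane or centre of symmetry, so none is chiral.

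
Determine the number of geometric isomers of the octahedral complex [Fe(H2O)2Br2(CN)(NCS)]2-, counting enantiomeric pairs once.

The six octahedral sites form three mutually perpendicular trans pairs.
The distinct arrangements are (6 in all): H2O cis, Br trans; H2O trans, Br trans; H2O cis, Br cis (3 arrangements, 2 chiral); H2O trans, Br cis.

6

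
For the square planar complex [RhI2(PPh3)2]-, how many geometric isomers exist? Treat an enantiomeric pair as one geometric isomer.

In a square planar complex each vertex has one trans partner and two cis neighbours.
The distinct arrangements are (2 in all): I cis; I trans.

2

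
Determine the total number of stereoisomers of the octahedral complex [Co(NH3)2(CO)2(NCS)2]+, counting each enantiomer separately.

6

Working through the distinct placements yields 5 geometric isomers: NH3 trans, CO trans, NCS trans; NH3 cis, CO trans, NCS cis; NH3 trans, CO cis, NCS cis; NH3 cis, CO cis, NCS cis (chiral); NH3 cis, CO cis, NCS trans.
One of these lacks any improper symmetry element and so occurs as an enantiomeric pair, giving 5 + 1 = 6 stereoisomers in total.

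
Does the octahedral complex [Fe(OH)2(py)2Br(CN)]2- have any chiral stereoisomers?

yes

Systematic placement gives 6 geometric isomers: OH trans, py trans; OH cis, py cis (3 arrangements, 2 chiral); OH cis, py trans; OH trans, py cis.
Of these, 2 lack any improper symmetry element and so occur as enantiomeric pairs, giving 6 + 2 = 8 stereoisomers in total.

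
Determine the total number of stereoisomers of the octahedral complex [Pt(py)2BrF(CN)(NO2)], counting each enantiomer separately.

15

The six octahedral sites form three mutually perpendicular trans pairs.
Exhaustive case analysis gives 9 geometric isomers.
Of these, 6 lack any improper symmetry element and so occur as enantiomeric pairs, giving 9 + 6 = 15 stereoisomers in total.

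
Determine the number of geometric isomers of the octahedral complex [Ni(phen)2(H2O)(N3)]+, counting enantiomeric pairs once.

2

Each phen is bidentate and must span two cis positions.
Systematic placement gives 2 geometric isomers: H2O and N3 mutually trans; H2O and N3 mutually cis (chiral).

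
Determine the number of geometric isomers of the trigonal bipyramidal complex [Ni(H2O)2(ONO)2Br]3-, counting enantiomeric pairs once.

A trigonal bipyramid has two axial and three equatorial sites, which are chemically inequivalent.
Placing the ligands in turn and identifying arrangements related by rotation or reflection leaves 5 distinct geometric isomers.

5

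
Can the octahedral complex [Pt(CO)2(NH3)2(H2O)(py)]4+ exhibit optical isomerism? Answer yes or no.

yes

In an octahedral complex each vertex has one trans partner and four cis neighbours.
Working through the distinct placements yields 6 geometric isomers: CO trans, NH3 cis; CO trans, NH3 trans; CO cis, NH3 cis (3 arrangements, 2 chiral); CO cis, NH3 trans.
Of these, 2 lack any improper symmetry element and so occur as enantiomeric pairs, giving 6 + 2 = 8 stereoisomers in total.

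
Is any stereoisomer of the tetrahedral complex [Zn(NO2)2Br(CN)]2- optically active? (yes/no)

no

In a tetrahedral complex all four positions are equivalent and every pair of ligands is adjacent — there is no cis/trans distinction.
Only one geometric arrangement is possible.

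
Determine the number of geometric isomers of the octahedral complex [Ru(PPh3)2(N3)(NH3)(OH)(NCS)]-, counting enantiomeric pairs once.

An octahedron has six vertices in three trans pairs; every non-trans pair is cis.
Exhaustive case analysis gives 9 geometric isomers.

9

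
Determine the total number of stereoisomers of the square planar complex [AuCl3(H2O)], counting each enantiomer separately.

A square has two trans pairs of vertices; adjacent vertices are cis.
Only one geometric arrangement is possible.

1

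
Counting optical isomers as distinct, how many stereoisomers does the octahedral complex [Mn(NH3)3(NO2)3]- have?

2

In an octahedral complex each vertex has one trans partner and four cis neighbours.
Working through the distinct placements yields 2 geometric isomers: NH3 mer; NH3 fac.
Each arrangement has an internal mirror plane or centre of symmetry, so none is chiral.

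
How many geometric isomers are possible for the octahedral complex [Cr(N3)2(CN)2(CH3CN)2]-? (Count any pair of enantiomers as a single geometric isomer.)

5

The distinct arrangements are (5 in all): N3 trans, CN trans, CH3CN trans; N3 cis, CN cis, CH3CN trans; N3 trans, CN cis, CH3CN cis; N3 cis, CN cis, CH3CN cis (chiral); N3 cis, CN trans, CH3CN cis.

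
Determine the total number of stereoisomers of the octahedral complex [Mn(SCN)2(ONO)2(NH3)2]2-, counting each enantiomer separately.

6

The six octahedral sites form three mutually perpendicular trans pairs.
The distinct arrangements are (5 in all): SCN trans, ONO trans, NH3 trans; SCN cis, ONO cis, NH3 trans; SCN trans, ONO cis, NH3 cis; SCN cis, ONO cis, NH3 cis (chiral); SCN cis, ONO trans, NH3 cis.
One of these lacks any improper symmetry element and so occurs as an enantiomeric pair, giving 5 + 1 = 6 stereoisomers in total.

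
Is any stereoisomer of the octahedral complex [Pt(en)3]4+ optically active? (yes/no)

yes

An octahedron has six vertices in three trans pairs; every non-trans pair is cis.
Each en is bidentate and must span two cis positions.
Only one geometric arrangement is possible; it has no improper symmetry element, so it exists as a pair of enantiomers (2 stereoisomers).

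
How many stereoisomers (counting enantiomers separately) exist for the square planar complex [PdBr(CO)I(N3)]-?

3

In a square planar complex each vertex has one trans partner and two cis neighbours.
Working through the distinct placements yields 3 geometric isomers: (Br/I trans, CO/N3 trans); (Br/N3 trans, CO/I trans); (Br/CO trans, I/N3 trans).
Each arrangement has an internal mirror plane or centre of symmetry, so none is chiral.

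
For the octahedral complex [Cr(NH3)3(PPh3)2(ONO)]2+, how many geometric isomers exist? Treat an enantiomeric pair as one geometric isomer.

Systematic placement gives 3 geometric isomers: NH3 mer, PPh3 trans; NH3 mer, PPh3 cis; NH3 fac, PPh3 cis.

3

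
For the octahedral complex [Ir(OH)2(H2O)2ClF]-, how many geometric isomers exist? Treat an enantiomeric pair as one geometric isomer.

6

The six octahedral sites form three mutually perpendicular trans pairs.
The distinct arrangements are (6 in all): OH trans, H2O trans; OH cis, H2O cis (3 arrangements, 2 chiral); OH trans, H2O cis; OH cis, H2O trans.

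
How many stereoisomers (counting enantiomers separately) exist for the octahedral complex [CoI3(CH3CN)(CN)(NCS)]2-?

5

The six octahedral sites form three mutually perpendicular trans pairs.
The distinct arrangements are (4 in all): I mer (3 arrangements); I fac (chiral).
One of these lacks any improper symmetry element and so occurs as an enantiomeric pair, giving 4 + 1 = 5 stereoisomers in total.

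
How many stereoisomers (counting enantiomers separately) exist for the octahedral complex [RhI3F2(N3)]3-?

3

The six octahedral sites form three mutually perpendicular trans pairs.
Working through the distinct placements yields 3 geometric isomers: I mer, F trans; I fac, F cis; I mer, F cis.
Each arrangement has an internal mirror plane or centre of symmetry, so none is chiral.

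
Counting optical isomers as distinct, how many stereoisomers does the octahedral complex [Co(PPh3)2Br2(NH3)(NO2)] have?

8

Working through the distinct placements yields 6 geometric isomers: PPh3 trans, Br trans; PPh3 cis, Br trans; PPh3 trans, Br cis; PPh3 cis, Br cis (3 arrangements, 2 chiral).
Of these, 2 lack any improper symmetry element and so occur as enantiomeric pairs, giving 6 + 2 = 8 stereoisomers in total.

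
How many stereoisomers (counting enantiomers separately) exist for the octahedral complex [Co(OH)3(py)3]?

2

An octahedron has six vertices in three trans pairs; every non-trans pair is cis.
Systematic placement gives 2 geometric isomers: OH mer; OH fac.
Each arrangement has an internal mirror plane or centre of symmetry, so none is chiral.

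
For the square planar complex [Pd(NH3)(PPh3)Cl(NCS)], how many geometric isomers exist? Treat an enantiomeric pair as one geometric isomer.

3

In a square planar complex each vertex has one trans partner and two cis neighbours.
The distinct arrangements are (3 in all): (Cl/NH3 trans, NCS/PPh3 trans); (Cl/PPh3 trans, NCS/NH3 trans); (Cl/NCS trans, NH3/PPh3 trans).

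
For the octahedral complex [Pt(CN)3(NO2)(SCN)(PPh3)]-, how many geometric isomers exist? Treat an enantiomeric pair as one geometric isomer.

4

In an octahedral complex each vertex has one trans partner and four cis neighbours.
The distinct arrangements are (4 in all): CN mer (3 arrangements); CN fac (chiral).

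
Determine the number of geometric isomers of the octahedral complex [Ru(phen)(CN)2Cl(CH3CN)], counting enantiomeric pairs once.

4

In an octahedral complex each vertex has one trans partner and four cis neighbours.
Each phen is bidentate and must span two cis positions.
Working through the distinct placements yields 4 geometric isomers: CN cis (3 arrangements, 2 chiral); CN trans.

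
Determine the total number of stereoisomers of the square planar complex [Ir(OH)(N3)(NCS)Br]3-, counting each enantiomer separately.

The distinct arrangements are (3 in all): (Br/NCS trans, N3/OH trans); (Br/OH trans, N3/NCS trans); (Br/N3 trans, NCS/OH trans).
Each arrangement has an internal mirror plane or centre of symmetry, so none is chiral.

3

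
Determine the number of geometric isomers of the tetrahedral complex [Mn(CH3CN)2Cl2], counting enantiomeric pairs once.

1

In a tetrahedral complex all four positions are equivalent and every pair of ligands is adjacent — there is no cis/trans distinction.
Only one geometric arrangement is possible.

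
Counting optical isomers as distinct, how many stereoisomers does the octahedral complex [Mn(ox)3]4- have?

Each ox is bidentate and must span two cis positions.
Only one geometric arrangement is possible; it has no improper symmetry element, so it exists as a pair of enantiomers (2 stereoisomers).

2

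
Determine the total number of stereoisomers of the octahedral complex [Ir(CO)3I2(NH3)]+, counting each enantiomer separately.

3

In an octahedral complex each vertex has one trans partner and four cis neighbours.
Systematic placement gives 3 geometric isomers: CO mer, I cis; CO mer, I trans; CO fac, I cis.
Each arrangement has an internal mirror plane or centre of symmetry, so none is chiral.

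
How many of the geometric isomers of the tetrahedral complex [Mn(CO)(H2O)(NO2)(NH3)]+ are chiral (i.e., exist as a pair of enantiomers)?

In a tetrahedral complex all four positions are equivalent and every pair of ligands is adjacent — there is no cis/trans distinction.
Only one geometric arrangement is possible; it has no improper symmetry element, so it exists as a pair of enantiomers (2 stereoisomers).

1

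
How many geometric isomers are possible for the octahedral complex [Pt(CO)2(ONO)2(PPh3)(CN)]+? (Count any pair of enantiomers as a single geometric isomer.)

The six octahedral sites form three mutually perpendicular trans pairs.
Systematic placement gives 6 geometric isomers: CO cis, ONO cis (3 arrangements, 2 chiral); CO cis, ONO trans; CO trans, ONO cis; CO trans, ONO trans.

6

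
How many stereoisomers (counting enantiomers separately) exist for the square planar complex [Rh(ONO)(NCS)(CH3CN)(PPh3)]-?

In a square planar complex each vertex has one trans partner and two cis neighbours.
There are 3 geometric isomers: (CH3CN/ONO trans, NCS/PPh3 trans); (CH3CN/PPh3 trans, NCS/ONO trans); (CH3CN/NCS trans, ONO/PPh3 trans).
Each arrangement has an internal mirror plane or centre of symmetry, so none is chiral.

3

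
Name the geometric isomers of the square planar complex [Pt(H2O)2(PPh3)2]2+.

cis and trans

The distinct arrangements are (2 in all): H2O cis; H2O trans.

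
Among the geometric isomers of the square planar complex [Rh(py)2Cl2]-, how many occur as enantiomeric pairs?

A square has two trans pairs of vertices; adjacent vertices are cis.
The distinct arrangements are (2 in all): py cis; py trans.
Each arrangement has an internal mirror plane or centre of symmetry, so none is chiral.

0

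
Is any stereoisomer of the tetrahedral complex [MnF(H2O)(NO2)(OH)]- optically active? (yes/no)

All four vertices of a tetrahedron are equivalent and mutually adjacent, so cis/trans isomerism cannot arise.
Only one geometric arrangement is possible; it has no improper symmetry element, so it exists as a pair of enantiomers (2 stereoisomers).

yes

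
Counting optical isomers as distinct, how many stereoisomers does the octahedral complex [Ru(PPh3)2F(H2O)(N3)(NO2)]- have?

Placing the ligands in turn and identifying arrangements related by rotation or reflection leaves 9 distinct geometric isomers.
Of these, 6 lack any improper symmetry element and so occur as enantiomeric pairs, giving 9 + 6 = 15 stereoisomers in total.

15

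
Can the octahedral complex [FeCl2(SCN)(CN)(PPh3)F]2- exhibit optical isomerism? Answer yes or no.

Exhaustive case analysis gives 9 geometric isomers.
Of these, 6 lack any improper symmetry element and so occur as enantiomeric pairs, giving 9 + 6 = 15 stereoisomers in total.

yes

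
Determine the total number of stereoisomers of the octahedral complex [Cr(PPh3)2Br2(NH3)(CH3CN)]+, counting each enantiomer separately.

The six octahedral sites form three mutually perpendicular trans pairs.
Systematic placement gives 6 geometric isomers: PPh3 trans, Br trans; PPh3 cis, Br trans; PPh3 trans, Br cis; PPh3 cis, Br cis (3 arrangements, 2 chiral).
Of these, 2 lack any improper symmetry element and so occur as enantiomeric pairs, giving 6 + 2 = 8 stereoisomers in total.

8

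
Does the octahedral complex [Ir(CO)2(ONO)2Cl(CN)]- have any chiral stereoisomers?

An octahedron has six vertices in three trans pairs; every non-trans pair is cis.
Working through the distinct placements yields 6 geometric isomers: CO cis, ONO trans; CO cis, ONO cis (3 arrangements, 2 chiral); CO trans, ONO trans; CO trans, ONO cis.
Of these, 2 lack any improper symmetry element and so occur as enantiomeric pairs, giving 6 + 2 = 8 stereoisomers in total.

yes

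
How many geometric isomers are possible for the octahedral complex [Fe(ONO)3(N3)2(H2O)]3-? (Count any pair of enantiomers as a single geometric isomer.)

The six octahedral sites form three mutually perpendicular trans pairs.
Working through the distinct placements yields 3 geometric isomers: ONO mer, N3 cis; ONO mer, N3 trans; ONO fac, N3 cis.

3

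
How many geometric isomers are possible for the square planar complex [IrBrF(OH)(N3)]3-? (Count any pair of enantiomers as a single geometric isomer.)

Systematic placement gives 3 geometric isomers: (Br/N3 trans, F/OH trans); (Br/OH trans, F/N3 trans); (Br/F trans, N3/OH trans).

3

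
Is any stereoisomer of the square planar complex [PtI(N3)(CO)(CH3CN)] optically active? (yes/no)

no

In a square planar complex each vertex has one trans partner and two cis neighbours.
Systematic placement gives 3 geometric isomers: (CH3CN/I trans, CO/N3 trans); (CH3CN/N3 trans, CO/I trans); (CH3CN/CO trans, I/N3 trans).
Each arrangement has an internal mirror plane or centre of symmetry, so none is chiral.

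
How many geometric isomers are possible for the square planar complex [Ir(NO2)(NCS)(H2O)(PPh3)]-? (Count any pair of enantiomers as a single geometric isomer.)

3

A square has two trans pairs of vertices; adjacent vertices are cis.
Working through the distinct placements yields 3 geometric isomers: (H2O/NO2 trans, NCS/PPh3 trans); (H2O/PPh3 trans, NCS/NO2 trans); (H2O/NCS trans, NO2/PPh3 trans).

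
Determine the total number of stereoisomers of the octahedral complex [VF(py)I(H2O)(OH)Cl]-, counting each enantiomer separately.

The six octahedral sites form three mutually perpendicular trans pairs.
Systematic enumeration (placing each ligand type in turn and discarding arrangements equivalent by rotation or reflection) gives 15 geometric isomers.
Of these, 15 lack any improper symmetry element and so occur as enantiomeric pairs, giving 15 + 15 = 30 stereoisomers in total.

30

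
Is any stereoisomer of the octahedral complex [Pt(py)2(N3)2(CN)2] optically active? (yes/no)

Systematic placement gives 5 geometric isomers: py trans, N3 trans, CN trans; py cis, N3 cis, CN trans; py trans, N3 cis, CN cis; py cis, N3 cis, CN cis (chiral); py cis, N3 trans, CN cis.
One of these lacks any improper symmetry element and so occurs as an enantiomeric pair, giving 5 + 1 = 6 stereoisomers in total.

yes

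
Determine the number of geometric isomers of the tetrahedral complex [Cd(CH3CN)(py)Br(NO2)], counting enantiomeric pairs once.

All four vertices of a tetrahedron are equivalent and mutually adjacent, so cis/trans isomerism cannot arise.
Only one geometric arrangement is possible; it has no improper symmetry element, so it exists as a pair of enantiomers (2 stereoisomers).

1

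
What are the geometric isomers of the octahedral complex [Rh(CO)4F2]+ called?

cis and trans

In an octahedral complex each vertex has one trans partner and four cis neighbours.
There are 2 geometric isomers: F trans; F cis.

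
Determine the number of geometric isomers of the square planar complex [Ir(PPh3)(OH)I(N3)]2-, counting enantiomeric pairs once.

3

In a square planar complex each vertex has one trans partner and two cis neighbours.
The distinct arrangements are (3 in all): (I/OH trans, N3/PPh3 trans); (I/PPh3 trans, N3/OH trans); (I/N3 trans, OH/PPh3 trans).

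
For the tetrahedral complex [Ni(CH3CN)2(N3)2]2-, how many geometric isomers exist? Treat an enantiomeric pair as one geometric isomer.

1

Only one geometric arrangement is possible.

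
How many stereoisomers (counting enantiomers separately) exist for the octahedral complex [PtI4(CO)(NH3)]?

An octahedron has six vertices in three trans pairs; every non-trans pair is cis.
Working through the distinct placements yields 2 geometric isomers: CO and NH3 mutually cis; CO and NH3 mutually trans.
Each arrangement has an internal mirror plane or centre of symmetry, so none is chiral.

2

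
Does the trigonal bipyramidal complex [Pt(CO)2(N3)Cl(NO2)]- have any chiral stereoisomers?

yes

In a trigonal bipyramid the two axial positions differ from the three equatorial ones.
Systematic enumeration (placing each ligand type in turn and discarding arrangements equivalent by rotation or reflection) gives 7 geometric isomers.
Of these, 3 lack any improper symmetry element and so occur as enantiomeric pairs, giving 7 + 3 = 10 stereoisomers in total.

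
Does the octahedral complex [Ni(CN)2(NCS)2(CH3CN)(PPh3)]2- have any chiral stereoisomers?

An octahedron has six vertices in three trans pairs; every non-trans pair is cis.
Systematic placement gives 6 geometric isomers: CN cis, NCS cis (3 arrangements, 2 chiral); CN cis, NCS trans; CN trans, NCS cis; CN trans, NCS trans.
Of these, 2 lack any improper symmetry element and so occur as enantiomeric pairs, giving 6 + 2 = 8 stereoisomers in total.

yes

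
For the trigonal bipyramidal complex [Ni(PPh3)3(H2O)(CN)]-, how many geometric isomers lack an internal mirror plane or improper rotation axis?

0

The distinct arrangements are (4 in all): H2O axial, CN axial; H2O equatorial, CN axial; H2O axial, CN equatorial; H2O equatorial, CN equatorial.
Each arrangement has an internal mirror plane or centre of symmetry, so none is chiral.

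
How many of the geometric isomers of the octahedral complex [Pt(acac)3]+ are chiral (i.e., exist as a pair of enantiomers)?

1

An octahedron has six vertices in three trans pairs; every non-trans pair is cis.
Each acac is bidentate and must span two cis positions.
Only one geometric arrangement is possible; it has no improper symmetry element, so it exists as a pair of enantiomers (2 stereoisomers).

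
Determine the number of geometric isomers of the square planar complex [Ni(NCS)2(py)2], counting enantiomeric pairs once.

In a square planar complex each vertex has one trans partner and two cis neighbours.
Systematic placement gives 2 geometric isomers: NCS cis; NCS trans.

2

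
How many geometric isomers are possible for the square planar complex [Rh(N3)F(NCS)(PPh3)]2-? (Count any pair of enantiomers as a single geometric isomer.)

3

A square has two trans pairs of vertices; adjacent vertices are cis.
The distinct arrangements are (3 in all): (F/NCS trans, N3/PPh3 trans); (F/PPh3 trans, N3/NCS trans); (F/N3 trans, NCS/PPh3 trans).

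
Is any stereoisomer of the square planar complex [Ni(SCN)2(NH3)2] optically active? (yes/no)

no

Working through the distinct placements yields 2 geometric isomers: SCN cis; SCN trans.
Each arrangement has an internal mirror plane or centre of symmetry, so none is chiral.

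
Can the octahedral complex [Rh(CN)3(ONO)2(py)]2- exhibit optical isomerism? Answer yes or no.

An octahedron has six vertices in three trans pairs; every non-trans pair is cis.
Working through the distinct placements yields 3 geometric isomers: CN mer, ONO cis; CN mer, ONO trans; CN fac, ONO cis.
Each arrangement has an internal mirror plane or centre of symmetry, so none is chiral.

no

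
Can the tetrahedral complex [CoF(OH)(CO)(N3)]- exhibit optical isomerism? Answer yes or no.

In a tetrahedral complex all four positions are equivalent and every pair of ligands is adjacent — there is no cis/trans distinction.
Only one geometric arrangement is possible; it has no improper symmetry element, so it exists as a pair of enantiomers (2 stereoisomers).

yes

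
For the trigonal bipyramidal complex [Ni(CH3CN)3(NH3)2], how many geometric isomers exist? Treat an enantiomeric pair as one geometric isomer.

3

In a trigonal bipyramid the two axial positions differ from the three equatorial ones.
Systematic placement gives 3 geometric isomers: NH3 both equatorial; NH3 one axial, one equatorial; NH3 both axial.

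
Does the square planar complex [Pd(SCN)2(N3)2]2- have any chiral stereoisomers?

no

A square has two trans pairs of vertices; adjacent vertices are cis.
There are 2 geometric isomers: SCN cis; SCN trans.
Each arrangement has an internal mirror plane or centre of symmetry, so none is chiral.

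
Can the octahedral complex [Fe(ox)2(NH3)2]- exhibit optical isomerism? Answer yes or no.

Each ox is bidentate and must span two cis positions.
The distinct arrangements are (2 in all): NH3 trans; NH3 cis (chiral).
One of these lacks any improper symmetry element and so occurs as an enantiomeric pair, giving 2 + 1 = 3 stereoisomers in total.

yes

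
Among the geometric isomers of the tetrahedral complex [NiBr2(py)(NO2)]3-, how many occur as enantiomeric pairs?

Only one geometric arrangement is possible.

0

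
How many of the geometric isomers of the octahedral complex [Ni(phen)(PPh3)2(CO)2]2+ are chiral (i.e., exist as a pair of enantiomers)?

1

Each phen is bidentate and must span two cis positions.
Systematic placement gives 3 geometric isomers: PPh3 cis, CO trans; PPh3 cis, CO cis (chiral); PPh3 trans, CO cis.
One of these lacks any improper symmetry element and so occurs as an enantiomeric pair, giving 3 + 1 = 4 stereoisomers in total.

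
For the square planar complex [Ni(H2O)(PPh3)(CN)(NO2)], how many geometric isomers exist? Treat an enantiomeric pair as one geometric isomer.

In a square planar complex each vertex has one trans partner and two cis neighbours.
Working through the distinct placements yields 3 geometric isomers: (CN/NO2 trans, H2O/PPh3 trans); (CN/PPh3 trans, H2O/NO2 trans); (CN/H2O trans, NO2/PPh3 trans).

3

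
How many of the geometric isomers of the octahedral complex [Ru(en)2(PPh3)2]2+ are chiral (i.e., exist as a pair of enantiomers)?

1

An octahedron has six vertices in three trans pairs; every non-trans pair is cis.
Each en is bidentate and must span two cis positions.
Systematic placement gives 2 geometric isomers: PPh3 trans; PPh3 cis (chiral).
One of these lacks any improper symmetry element and so occurs as an enantiomeric pair, giving 2 + 1 = 3 stereoisomers in total.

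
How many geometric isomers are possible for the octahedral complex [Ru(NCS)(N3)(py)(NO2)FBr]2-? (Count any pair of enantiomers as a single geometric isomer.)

15

Placing the ligands in turn and identifying arrangements related by rotation or reflection leaves 15 distinct geometric isomers.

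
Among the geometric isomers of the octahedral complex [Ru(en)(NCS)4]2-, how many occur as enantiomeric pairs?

0

The six octahedral sites form three mutually perpendicular trans pairs.
Each en is bidentate and must span two cis positions.
Only one geometric arrangement is possible.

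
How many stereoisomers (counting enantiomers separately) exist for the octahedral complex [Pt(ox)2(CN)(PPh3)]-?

3

An octahedron has six vertices in three trans pairs; every non-trans pair is cis.
Each ox is bidentate and must span two cis positions.
Systematic placement gives 2 geometric isomers: CN and PPh3 mutually trans; CN and PPh3 mutually cis (chiral).
One of these lacks any improper symmetry element and so occurs as an enantiomeric pair, giving 2 + 1 = 3 stereoisomers in total.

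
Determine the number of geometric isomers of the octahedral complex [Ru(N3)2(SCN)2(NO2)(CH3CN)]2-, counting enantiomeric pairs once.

In an octahedral complex each vertex has one trans partner and four cis neighbours.
Working through the distinct placements yields 6 geometric isomers: N3 cis, SCN trans; N3 cis, SCN cis (3 arrangements, 2 chiral); N3 trans, SCN trans; N3 trans, SCN cis.

6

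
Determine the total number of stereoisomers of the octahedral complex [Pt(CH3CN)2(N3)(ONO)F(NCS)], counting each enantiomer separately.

15

In an octahedral complex each vertex has one trans partner and four cis neighbours.
Systematic enumeration (placing each ligand type in turn and discarding arrangements equivalent by rotation or reflection) gives 9 geometric isomers.
Of these, 6 lack any improper symmetry element and so occur as enantiomeric pairs, giving 9 + 6 = 15 stereoisomers in total.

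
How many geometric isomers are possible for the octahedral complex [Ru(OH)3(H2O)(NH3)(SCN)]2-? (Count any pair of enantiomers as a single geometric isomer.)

The six octahedral sites form three mutually perpendicular trans pairs.
The distinct arrangements are (4 in all): OH mer (3 arrangements); OH fac (chiral).

4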